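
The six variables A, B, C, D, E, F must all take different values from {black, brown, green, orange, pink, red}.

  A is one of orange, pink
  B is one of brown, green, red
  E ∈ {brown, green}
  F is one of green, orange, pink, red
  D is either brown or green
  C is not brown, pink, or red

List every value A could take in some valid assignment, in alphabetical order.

The 6 variables together cover exactly {black, brown, green, orange, pink, red} — 6 values for 6 variables — and black appears only in C's list, so C = black.
D and E share exactly the 2 values {brown, green}; by pigeonhole those values go to them, so strike brown, green from B, F.
B must be red (only option left). So F can't be red.
No further eliminations apply; A can still be any of orange, pink.

orange, pink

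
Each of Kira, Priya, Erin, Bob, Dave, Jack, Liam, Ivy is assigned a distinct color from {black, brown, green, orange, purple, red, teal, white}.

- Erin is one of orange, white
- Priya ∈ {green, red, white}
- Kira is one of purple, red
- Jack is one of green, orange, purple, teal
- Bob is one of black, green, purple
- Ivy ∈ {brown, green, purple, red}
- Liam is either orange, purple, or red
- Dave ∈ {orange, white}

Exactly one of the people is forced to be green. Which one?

Priya

The 8 variables together cover exactly {black, brown, green, orange, purple, red, teal, white} — 8 values for 8 variables — and black appears only in Bob's list, so Bob = black.
The 7 still-open variables draw from only 7 values {brown, green, orange, purple, red, teal, white}, so each is used; only Ivy can be brown, hence Ivy = brown.
The 6 still-open variables together cover exactly {green, orange, purple, red, teal, white} — 6 values for 6 variables — and teal appears only in Jack's list, so Jack = teal.
Among the 5 still-open variables, green fits only Priya (and all 5 values in {green, orange, purple, red, white} must be used), so Priya = green.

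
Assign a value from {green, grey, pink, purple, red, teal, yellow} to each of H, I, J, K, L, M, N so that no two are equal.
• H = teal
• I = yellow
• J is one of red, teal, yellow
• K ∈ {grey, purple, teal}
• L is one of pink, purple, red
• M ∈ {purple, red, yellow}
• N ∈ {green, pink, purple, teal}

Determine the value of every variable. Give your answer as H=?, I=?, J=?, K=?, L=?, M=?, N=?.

H has just one choice, so H = teal. Remove teal from J, K, N.
That leaves I = yellow. Eliminate yellow elsewhere: J, M.
J has just one choice, so J = red. Eliminate red elsewhere: L, M.
M has just one choice, so M = purple. Strike purple from K, L, N.
K's domain is down to {grey}, so K = grey.
That leaves L = pink. Eliminate pink elsewhere: N.
N's domain is down to {green}, so N = green.

H=teal, I=yellow, J=red, K=grey, L=pink, M=purple, N=green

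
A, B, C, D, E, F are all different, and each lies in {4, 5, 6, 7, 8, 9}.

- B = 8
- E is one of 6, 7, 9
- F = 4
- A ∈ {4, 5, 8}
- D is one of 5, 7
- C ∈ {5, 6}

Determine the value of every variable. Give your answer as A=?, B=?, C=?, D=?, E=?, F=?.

A=5, B=8, C=6, D=7, E=9, F=4

B must be 8 (only option left). Remove 8 from A.
That leaves F = 4. So A can't be 4.
A must be 5 (only option left). So C, D can't be 5.
C's domain is down to {6}, so C = 6. Strike 6 from E.
D must be 7 (only option left). Strike 7 from E.
E's domain is down to {9}, so E = 9.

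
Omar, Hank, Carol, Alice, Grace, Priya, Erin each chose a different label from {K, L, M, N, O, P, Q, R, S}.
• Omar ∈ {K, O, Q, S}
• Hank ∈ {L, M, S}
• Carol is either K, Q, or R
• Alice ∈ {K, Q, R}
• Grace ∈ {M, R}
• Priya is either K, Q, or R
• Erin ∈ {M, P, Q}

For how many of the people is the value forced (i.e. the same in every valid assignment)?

2

Carol, Alice, Priya between them cover only {K, Q, R} — a naked triple. Remove those values from Omar, Grace, Erin.
Grace's domain is down to {M}, so Grace = M. Strike M from Hank, Erin.
Erin must be P (only option left).
Determined: Grace=M, Erin=P. The other people each still have more than one consistent value. That makes 2.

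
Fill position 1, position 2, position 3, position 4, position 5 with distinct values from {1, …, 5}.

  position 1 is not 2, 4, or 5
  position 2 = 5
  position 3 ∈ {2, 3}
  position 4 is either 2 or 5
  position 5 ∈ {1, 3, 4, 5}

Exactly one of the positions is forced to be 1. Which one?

position 1

position 2 must be 5 (only option left). Remove 5 from position 4, position 5.
That leaves position 4 = 2. So position 3 can't be 2.
position 3 has just one choice, so position 3 = 3. Remove 3 from position 1, position 5.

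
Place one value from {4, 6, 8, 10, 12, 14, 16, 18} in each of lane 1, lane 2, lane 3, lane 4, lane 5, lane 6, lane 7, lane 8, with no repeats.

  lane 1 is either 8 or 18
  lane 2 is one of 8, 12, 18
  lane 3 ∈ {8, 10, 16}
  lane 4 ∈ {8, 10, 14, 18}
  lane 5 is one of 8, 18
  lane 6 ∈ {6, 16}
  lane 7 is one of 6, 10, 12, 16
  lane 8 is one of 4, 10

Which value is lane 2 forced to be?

12

Among the 8 variables, 4 fits only lane 8 (and all 8 values in {4, 6, 8, 10, 12, 14, 16, 18} must be used), so lane 8 = 4.
The 7 still-open variables together cover exactly {6, 8, 10, 12, 14, 16, 18} — 7 values for 7 variables — and 14 appears only in lane 4's list, so lane 4 = 14.
The 2 variables lane 1 and lane 5 are confined to {8, 18}, which locks those values in; drop them from lane 2, lane 3.
So lane 2 = 12.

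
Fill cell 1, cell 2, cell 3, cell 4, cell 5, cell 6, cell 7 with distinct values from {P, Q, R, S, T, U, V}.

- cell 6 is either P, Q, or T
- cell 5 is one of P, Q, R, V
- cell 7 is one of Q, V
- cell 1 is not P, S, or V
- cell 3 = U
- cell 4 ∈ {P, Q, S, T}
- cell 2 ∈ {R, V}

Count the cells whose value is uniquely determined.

cell 3 must be U (only option left). So cell 1 can't be U.
The 6 still-open variables draw from only 6 values {P, Q, R, S, T, V}, so each is used; only cell 4 can be S, hence cell 4 = S.
Determined: cell 3=U, cell 4=S. The other cells each still have more than one consistent value. That makes 2.

2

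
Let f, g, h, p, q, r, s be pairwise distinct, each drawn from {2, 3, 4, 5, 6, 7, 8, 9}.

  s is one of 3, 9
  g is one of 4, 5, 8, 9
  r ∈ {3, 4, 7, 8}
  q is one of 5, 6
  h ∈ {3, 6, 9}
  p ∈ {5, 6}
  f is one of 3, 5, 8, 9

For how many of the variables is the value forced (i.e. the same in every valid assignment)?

3

Among the 7 variables, 7 fits only r (and all 7 values in {3, 4, 5, 6, 7, 8, 9} must be used), so r = 7.
Among the 6 still-open variables, 4 fits only g (and all 6 values in {3, 4, 5, 6, 8, 9} must be used), so g = 4.
The 5 still-open variables draw from only 5 values {3, 5, 6, 8, 9}, so each is used; only f can be 8, hence f = 8.
p and q between them cover only {5, 6} — a naked pair. Remove those values from h.
Determined: f=8, g=4, r=7. The other variables each still have more than one consistent value. That makes 3.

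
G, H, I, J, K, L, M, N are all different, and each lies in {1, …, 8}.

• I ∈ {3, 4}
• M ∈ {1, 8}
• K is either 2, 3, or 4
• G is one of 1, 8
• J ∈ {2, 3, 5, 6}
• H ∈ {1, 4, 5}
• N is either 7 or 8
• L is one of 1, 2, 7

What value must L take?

The 8 variables draw from only 8 values {1, 2, 3, 4, 5, 6, 7, 8}, so each is used; only J can be 6, hence J = 6.
The 7 still-open variables draw from only 7 values {1, 2, 3, 4, 5, 7, 8}, so each is used; only H can be 5, hence H = 5.
G and M between them cover only {1, 8} — a naked pair. Remove those values from L, N.
N's domain is down to {7}, so N = 7. Strike 7 from L.
So L = 2.

2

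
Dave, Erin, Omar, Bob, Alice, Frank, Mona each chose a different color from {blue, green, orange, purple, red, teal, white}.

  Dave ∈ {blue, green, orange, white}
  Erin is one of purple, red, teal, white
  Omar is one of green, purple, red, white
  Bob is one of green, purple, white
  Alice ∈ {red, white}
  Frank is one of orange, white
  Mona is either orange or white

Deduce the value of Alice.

The 7 variables draw from only 7 values {blue, green, orange, purple, red, teal, white}, so each is used; only Dave can be blue, hence Dave = blue.
The 6 still-open variables draw from only 6 values {green, orange, purple, red, teal, white}, so each is used; only Erin can be teal, hence Erin = teal.
Frank and Mona between them cover only {orange, white} — a naked pair. Remove those values from Omar, Bob, Alice.
So Alice = red.

red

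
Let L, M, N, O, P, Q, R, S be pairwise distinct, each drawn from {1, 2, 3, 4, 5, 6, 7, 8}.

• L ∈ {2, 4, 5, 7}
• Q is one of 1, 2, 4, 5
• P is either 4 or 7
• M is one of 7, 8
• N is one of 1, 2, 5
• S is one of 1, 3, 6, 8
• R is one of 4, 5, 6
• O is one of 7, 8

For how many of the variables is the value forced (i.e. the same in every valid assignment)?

The 8 variables together cover exactly {1, 2, 3, 4, 5, 6, 7, 8} — 8 values for 8 variables — and 3 appears only in S's list, so S = 3.
The 7 still-open variables together cover exactly {1, 2, 4, 5, 6, 7, 8} — 7 values for 7 variables — and 6 appears only in R's list, so R = 6.
M and O share exactly the 2 values {7, 8}; by pigeonhole those values go to them, so strike 7, 8 from L, P.
P must be 4 (only option left). Remove 4 from L, Q.
Determined: P=4, R=6, S=3. The other variables each still have more than one consistent value. That makes 3.

3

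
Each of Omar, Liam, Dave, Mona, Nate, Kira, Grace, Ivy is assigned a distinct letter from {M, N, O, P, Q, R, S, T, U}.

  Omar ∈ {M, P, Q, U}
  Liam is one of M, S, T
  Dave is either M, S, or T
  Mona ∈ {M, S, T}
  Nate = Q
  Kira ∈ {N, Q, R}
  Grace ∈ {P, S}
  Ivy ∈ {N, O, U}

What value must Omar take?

Nate must be Q (only option left). Strike Q from Omar, Kira.
The 3 variables Liam, Dave, Mona are confined to {M, S, T}, which locks those values in; drop them from Omar, Grace.
Grace's domain is down to {P}, so Grace = P. So Omar can't be P.
So Omar = U.

U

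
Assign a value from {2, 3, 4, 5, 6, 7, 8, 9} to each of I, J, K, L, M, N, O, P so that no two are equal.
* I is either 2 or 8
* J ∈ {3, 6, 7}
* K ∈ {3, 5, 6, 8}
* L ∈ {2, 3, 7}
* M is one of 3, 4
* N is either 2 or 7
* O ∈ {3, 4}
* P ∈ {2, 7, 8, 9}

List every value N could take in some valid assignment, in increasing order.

2, 7

The 8 variables together cover exactly {2, 3, 4, 5, 6, 7, 8, 9} — 8 values for 8 variables — and 5 appears only in K's list, so K = 5.
Among the 7 still-open variables, 6 fits only J (and all 7 values in {2, 3, 4, 6, 7, 8, 9} must be used), so J = 6.
The 6 still-open variables together cover exactly {2, 3, 4, 7, 8, 9} — 6 values for 6 variables — and 9 appears only in P's list, so P = 9.
The 5 still-open variables together cover exactly {2, 3, 4, 7, 8} — 5 values for 5 variables — and 8 appears only in I's list, so I = 8.
M and O between them cover only {3, 4} — a naked pair. Remove those values from L.
No further eliminations apply; N can still be any of 2, 7.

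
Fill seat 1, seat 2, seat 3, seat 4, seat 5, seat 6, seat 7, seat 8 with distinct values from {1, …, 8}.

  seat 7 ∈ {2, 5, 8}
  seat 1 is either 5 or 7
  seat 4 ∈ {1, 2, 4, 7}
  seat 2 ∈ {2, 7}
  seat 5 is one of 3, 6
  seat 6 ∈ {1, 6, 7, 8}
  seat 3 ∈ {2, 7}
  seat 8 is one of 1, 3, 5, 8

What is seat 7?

Among the 8 variables, 4 fits only seat 4 (and all 8 values in {1, 2, 3, 4, 5, 6, 7, 8} must be used), so seat 4 = 4.
seat 2 and seat 3 between them cover only {2, 7} — a naked pair. Remove those values from seat 1, seat 6, seat 7.
seat 1 must be 5 (only option left). Eliminate 5 elsewhere: seat 7, seat 8.
So seat 7 = 8.

8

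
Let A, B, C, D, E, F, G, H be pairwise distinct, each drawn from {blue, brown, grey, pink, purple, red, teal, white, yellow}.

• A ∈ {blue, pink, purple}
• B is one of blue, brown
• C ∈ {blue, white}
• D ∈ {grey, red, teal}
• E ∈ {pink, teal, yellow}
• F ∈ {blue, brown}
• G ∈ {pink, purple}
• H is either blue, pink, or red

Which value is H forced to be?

red

B and F share exactly the 2 values {blue, brown}; by pigeonhole those values go to them, so strike blue, brown from A, C, H.
C has just one choice, so C = white.
The 2 variables A and G are confined to {pink, purple}, which locks those values in; drop them from E, H.
So H = red.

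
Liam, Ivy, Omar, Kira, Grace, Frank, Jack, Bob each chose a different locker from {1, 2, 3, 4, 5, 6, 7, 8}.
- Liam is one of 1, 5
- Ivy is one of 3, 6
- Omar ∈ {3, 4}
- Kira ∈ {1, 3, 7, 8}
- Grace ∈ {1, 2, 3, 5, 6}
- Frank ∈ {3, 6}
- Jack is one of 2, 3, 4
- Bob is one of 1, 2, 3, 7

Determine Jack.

The 8 variables together cover exactly {1, 2, 3, 4, 5, 6, 7, 8} — 8 values for 8 variables — and 8 appears only in Kira's list, so Kira = 8.
The 7 still-open variables together cover exactly {1, 2, 3, 4, 5, 6, 7} — 7 values for 7 variables — and 7 appears only in Bob's list, so Bob = 7.
Ivy and Frank between them cover only {3, 6} — a naked pair. Remove those values from Omar, Grace, Jack.
Omar has just one choice, so Omar = 4. Strike 4 from Jack.
So Jack = 2.

2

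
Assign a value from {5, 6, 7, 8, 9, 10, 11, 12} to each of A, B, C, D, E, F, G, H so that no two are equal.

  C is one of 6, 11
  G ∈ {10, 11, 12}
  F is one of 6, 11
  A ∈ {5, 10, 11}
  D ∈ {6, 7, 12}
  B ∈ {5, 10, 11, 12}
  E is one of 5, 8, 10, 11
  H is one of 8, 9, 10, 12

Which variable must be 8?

E

The 8 variables together cover exactly {5, 6, 7, 8, 9, 10, 11, 12} — 8 values for 8 variables — and 7 appears only in D's list, so D = 7.
The 7 still-open variables together cover exactly {5, 6, 8, 9, 10, 11, 12} — 7 values for 7 variables — and 9 appears only in H's list, so H = 9.
The 6 still-open variables together cover exactly {5, 6, 8, 10, 11, 12} — 6 values for 6 variables — and 8 appears only in E's list, so E = 8.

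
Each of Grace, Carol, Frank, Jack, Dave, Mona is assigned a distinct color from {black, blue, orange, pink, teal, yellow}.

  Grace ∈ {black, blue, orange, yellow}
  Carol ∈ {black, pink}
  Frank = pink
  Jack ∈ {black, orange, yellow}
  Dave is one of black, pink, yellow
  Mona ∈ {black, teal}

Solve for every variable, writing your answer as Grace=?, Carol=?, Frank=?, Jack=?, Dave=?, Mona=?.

Grace=blue, Carol=black, Frank=pink, Jack=orange, Dave=yellow, Mona=teal

Frank's domain is down to {pink}, so Frank = pink. Strike pink from Carol, Dave.
Carol must be black (only option left). Remove black from Grace, Jack, Dave, Mona.
That leaves Dave = yellow. Strike yellow from Grace, Jack.
Mona must be teal (only option left).
Jack must be orange (only option left). Strike orange from Grace.
Grace must be blue (only option left).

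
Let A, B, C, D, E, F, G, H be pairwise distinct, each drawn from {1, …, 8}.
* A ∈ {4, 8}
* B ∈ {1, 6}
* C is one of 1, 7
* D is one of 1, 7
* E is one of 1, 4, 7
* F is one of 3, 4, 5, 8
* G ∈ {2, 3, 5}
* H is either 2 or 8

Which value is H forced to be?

2

Among the 8 variables, 6 fits only B (and all 8 values in {1, 2, 3, 4, 5, 6, 7, 8} must be used), so B = 6.
C and D share exactly the 2 values {1, 7}; by pigeonhole those values go to them, so strike 1, 7 from E.
That leaves E = 4. Strike 4 from A, F.
A must be 8 (only option left). Strike 8 from F, H.
So H = 2.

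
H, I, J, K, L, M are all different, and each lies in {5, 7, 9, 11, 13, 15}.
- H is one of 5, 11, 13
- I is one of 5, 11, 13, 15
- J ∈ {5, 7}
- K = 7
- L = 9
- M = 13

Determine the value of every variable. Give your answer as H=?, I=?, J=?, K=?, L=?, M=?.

K's domain is down to {7}, so K = 7. Strike 7 from J.
L has just one choice, so L = 9.
That leaves M = 13. Eliminate 13 elsewhere: H, I.
J's domain is down to {5}, so J = 5. Strike 5 from H, I.
H's domain is down to {11}, so H = 11. Eliminate 11 elsewhere: I.
I's domain is down to {15}, so I = 15.

H=11, I=15, J=5, K=7, L=9, M=13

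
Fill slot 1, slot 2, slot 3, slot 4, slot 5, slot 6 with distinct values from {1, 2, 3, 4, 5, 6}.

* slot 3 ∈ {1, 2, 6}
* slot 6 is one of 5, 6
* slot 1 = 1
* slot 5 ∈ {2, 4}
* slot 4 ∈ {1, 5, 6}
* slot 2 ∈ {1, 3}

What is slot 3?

2

slot 1's domain is down to {1}, so slot 1 = 1. So slot 2, slot 3, slot 4 can't be 1.
slot 2's domain is down to {3}, so slot 2 = 3.
The 4 still-open variables draw from only 4 values {2, 4, 5, 6}, so each is used; only slot 5 can be 4, hence slot 5 = 4.
The 3 still-open variables together cover exactly {2, 5, 6} — 3 values for 3 variables — and 2 appears only in slot 3's list, so slot 3 = 2.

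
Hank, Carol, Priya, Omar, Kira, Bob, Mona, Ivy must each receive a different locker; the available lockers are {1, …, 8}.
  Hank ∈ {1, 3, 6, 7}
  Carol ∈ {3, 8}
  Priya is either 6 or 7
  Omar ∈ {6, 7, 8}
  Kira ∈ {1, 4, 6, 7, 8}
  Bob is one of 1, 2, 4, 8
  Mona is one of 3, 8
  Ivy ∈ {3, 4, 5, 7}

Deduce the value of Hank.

1

The 8 variables draw from only 8 values {1, 2, 3, 4, 5, 6, 7, 8}, so each is used; only Bob can be 2, hence Bob = 2.
The 7 still-open variables together cover exactly {1, 3, 4, 5, 6, 7, 8} — 7 values for 7 variables — and 5 appears only in Ivy's list, so Ivy = 5.
The 6 still-open variables together cover exactly {1, 3, 4, 6, 7, 8} — 6 values for 6 variables — and 4 appears only in Kira's list, so Kira = 4.
Among the 5 still-open variables, 1 fits only Hank (and all 5 values in {1, 3, 6, 7, 8} must be used), so Hank = 1.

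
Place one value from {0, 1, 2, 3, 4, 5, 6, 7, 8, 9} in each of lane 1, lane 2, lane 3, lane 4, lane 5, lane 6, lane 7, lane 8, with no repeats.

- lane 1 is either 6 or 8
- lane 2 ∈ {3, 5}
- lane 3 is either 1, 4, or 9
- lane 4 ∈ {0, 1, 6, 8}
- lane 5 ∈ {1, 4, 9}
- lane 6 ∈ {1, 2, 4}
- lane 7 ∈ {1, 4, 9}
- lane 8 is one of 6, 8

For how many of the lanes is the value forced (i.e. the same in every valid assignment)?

lane 1 and lane 8 between them cover only {6, 8} — a naked pair. Remove those values from lane 4.
lane 3, lane 5, lane 7 share exactly the 3 values {1, 4, 9}; by pigeonhole those values go to them, so strike 1, 4, 9 from lane 4, lane 6.
lane 4's domain is down to {0}, so lane 4 = 0.
That leaves lane 6 = 2.
Determined: lane 4=0, lane 6=2. The other lanes each still have more than one consistent value. That makes 2.

2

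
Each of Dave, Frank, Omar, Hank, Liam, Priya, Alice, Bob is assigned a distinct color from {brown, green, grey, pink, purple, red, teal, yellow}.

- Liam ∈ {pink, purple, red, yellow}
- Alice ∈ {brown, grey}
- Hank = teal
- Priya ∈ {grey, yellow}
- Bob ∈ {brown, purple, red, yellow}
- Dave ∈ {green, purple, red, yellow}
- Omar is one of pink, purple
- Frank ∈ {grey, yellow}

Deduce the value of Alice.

brown

Hank must be teal (only option left).
The 7 still-open variables together cover exactly {brown, green, grey, pink, purple, red, yellow} — 7 values for 7 variables — and green appears only in Dave's list, so Dave = green.
The 2 variables Frank and Priya are confined to {grey, yellow}, which locks those values in; drop them from Liam, Alice, Bob.
So Alice = brown.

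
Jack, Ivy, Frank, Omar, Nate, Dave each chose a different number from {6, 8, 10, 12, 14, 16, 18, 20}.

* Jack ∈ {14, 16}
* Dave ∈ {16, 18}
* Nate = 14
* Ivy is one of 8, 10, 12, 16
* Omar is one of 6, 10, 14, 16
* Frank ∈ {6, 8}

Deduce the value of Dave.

18

Nate must be 14 (only option left). Strike 14 from Jack, Omar.
Jack's domain is down to {16}, so Jack = 16. Eliminate 16 elsewhere: Ivy, Omar, Dave.
So Dave = 18.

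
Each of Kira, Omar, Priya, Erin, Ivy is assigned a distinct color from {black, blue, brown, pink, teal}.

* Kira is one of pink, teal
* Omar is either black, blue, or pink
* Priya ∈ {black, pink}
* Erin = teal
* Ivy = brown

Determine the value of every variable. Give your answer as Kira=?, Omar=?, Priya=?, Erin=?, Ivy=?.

Erin's domain is down to {teal}, so Erin = teal. Strike teal from Kira.
Ivy's domain is down to {brown}, so Ivy = brown.
Kira has just one choice, so Kira = pink. Strike pink from Omar, Priya.
Priya's domain is down to {black}, so Priya = black. Eliminate black elsewhere: Omar.
Omar has just one choice, so Omar = blue.

Kira=pink, Omar=blue, Priya=black, Erin=teal, Ivy=brown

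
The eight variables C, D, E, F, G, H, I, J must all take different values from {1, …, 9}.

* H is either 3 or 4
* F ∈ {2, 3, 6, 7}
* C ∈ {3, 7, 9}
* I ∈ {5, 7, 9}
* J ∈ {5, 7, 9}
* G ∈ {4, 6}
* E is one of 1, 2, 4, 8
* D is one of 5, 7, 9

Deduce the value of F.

2

D, I, J share exactly the 3 values {5, 7, 9}; by pigeonhole those values go to them, so strike 5, 7, 9 from C, F.
C must be 3 (only option left). Strike 3 from F, H.
H has just one choice, so H = 4. Remove 4 from E, G.
G must be 6 (only option left). So F can't be 6.
So F = 2.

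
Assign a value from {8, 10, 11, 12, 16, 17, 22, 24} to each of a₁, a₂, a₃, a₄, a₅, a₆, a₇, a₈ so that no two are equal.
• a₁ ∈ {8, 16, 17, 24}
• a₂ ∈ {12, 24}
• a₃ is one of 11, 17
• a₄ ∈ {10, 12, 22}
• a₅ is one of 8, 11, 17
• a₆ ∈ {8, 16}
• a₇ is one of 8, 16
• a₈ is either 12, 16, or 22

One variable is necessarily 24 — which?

a₁

The 8 variables draw from only 8 values {8, 10, 11, 12, 16, 17, 22, 24}, so each is used; only a₄ can be 10, hence a₄ = 10.
The 7 still-open variables together cover exactly {8, 11, 12, 16, 17, 22, 24} — 7 values for 7 variables — and 22 appears only in a₈'s list, so a₈ = 22.
Among the 6 still-open variables, 12 fits only a₂ (and all 6 values in {8, 11, 12, 16, 17, 24} must be used), so a₂ = 12.
The 5 still-open variables together cover exactly {8, 11, 16, 17, 24} — 5 values for 5 variables — and 24 appears only in a₁'s list, so a₁ = 24.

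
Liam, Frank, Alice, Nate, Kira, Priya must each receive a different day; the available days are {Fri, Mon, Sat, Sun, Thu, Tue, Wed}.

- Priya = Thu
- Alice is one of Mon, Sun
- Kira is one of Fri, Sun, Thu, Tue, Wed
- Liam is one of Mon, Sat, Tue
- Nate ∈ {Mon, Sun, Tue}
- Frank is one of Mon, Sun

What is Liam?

Priya has just one choice, so Priya = Thu. Strike Thu from Kira.
Frank and Alice share exactly the 2 values {Mon, Sun}; by pigeonhole those values go to them, so strike Mon, Sun from Liam, Nate, Kira.
That leaves Nate = Tue. Eliminate Tue elsewhere: Liam, Kira.
So Liam = Sat.

Sat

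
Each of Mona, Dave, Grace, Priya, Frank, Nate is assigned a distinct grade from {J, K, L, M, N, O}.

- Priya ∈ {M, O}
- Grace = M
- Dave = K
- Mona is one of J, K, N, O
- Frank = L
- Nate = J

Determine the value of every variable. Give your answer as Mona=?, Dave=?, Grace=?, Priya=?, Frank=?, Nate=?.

Dave's domain is down to {K}, so Dave = K. Strike K from Mona.
That leaves Grace = M. Strike M from Priya.
Priya has just one choice, so Priya = O. So Mona can't be O.
Frank has just one choice, so Frank = L.
Nate has just one choice, so Nate = J. So Mona can't be J.
That leaves Mona = N.

Mona=N, Dave=K, Grace=M, Priya=O, Frank=L, Nate=J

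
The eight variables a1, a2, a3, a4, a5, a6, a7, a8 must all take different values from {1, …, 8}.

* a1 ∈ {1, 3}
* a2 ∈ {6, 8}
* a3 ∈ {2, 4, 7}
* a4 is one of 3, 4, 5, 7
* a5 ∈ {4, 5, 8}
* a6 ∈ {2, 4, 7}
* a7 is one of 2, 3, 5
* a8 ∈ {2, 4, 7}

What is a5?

8

Among the 8 variables, 1 fits only a1 (and all 8 values in {1, 2, 3, 4, 5, 6, 7, 8} must be used), so a1 = 1.
The 7 still-open variables draw from only 7 values {2, 3, 4, 5, 6, 7, 8}, so each is used; only a2 can be 6, hence a2 = 6.
Among the 6 still-open variables, 8 fits only a5 (and all 6 values in {2, 3, 4, 5, 7, 8} must be used), so a5 = 8.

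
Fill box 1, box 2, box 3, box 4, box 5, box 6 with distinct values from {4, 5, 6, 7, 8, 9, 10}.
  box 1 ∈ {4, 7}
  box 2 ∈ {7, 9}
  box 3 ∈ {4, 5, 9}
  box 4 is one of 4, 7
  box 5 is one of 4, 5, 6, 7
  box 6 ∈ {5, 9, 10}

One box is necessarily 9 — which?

box 2

Among the 6 variables, 6 fits only box 5 (and all 6 values in {4, 5, 6, 7, 9, 10} must be used), so box 5 = 6.
The 5 still-open variables together cover exactly {4, 5, 7, 9, 10} — 5 values for 5 variables — and 10 appears only in box 6's list, so box 6 = 10.
The 4 still-open variables draw from only 4 values {4, 5, 7, 9}, so each is used; only box 3 can be 5, hence box 3 = 5.
The 3 still-open variables together cover exactly {4, 7, 9} — 3 values for 3 variables — and 9 appears only in box 2's list, so box 2 = 9.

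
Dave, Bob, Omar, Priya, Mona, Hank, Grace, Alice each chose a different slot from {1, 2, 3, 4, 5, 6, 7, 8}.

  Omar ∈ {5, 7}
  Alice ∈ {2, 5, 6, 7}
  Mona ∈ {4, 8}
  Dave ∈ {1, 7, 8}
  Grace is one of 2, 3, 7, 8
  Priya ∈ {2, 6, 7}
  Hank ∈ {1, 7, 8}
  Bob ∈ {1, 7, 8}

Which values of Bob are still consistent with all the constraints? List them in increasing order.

The 8 variables draw from only 8 values {1, 2, 3, 4, 5, 6, 7, 8}, so each is used; only Grace can be 3, hence Grace = 3.
Among the 7 still-open variables, 4 fits only Mona (and all 7 values in {1, 2, 4, 5, 6, 7, 8} must be used), so Mona = 4.
Dave, Bob, Hank share exactly the 3 values {1, 7, 8}; by pigeonhole those values go to them, so strike 1, 7, 8 from Omar, Priya, Alice.
That leaves Omar = 5. Remove 5 from Alice.
No further eliminations apply; Bob can still be any of 1, 7, 8.

1, 7, 8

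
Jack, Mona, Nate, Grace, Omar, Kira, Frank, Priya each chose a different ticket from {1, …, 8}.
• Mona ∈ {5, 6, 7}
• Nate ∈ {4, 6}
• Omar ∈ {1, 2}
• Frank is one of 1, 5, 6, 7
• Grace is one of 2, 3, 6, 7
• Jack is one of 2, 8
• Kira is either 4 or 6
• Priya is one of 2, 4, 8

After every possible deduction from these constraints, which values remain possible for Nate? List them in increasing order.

4, 6

The 8 variables draw from only 8 values {1, 2, 3, 4, 5, 6, 7, 8}, so each is used; only Grace can be 3, hence Grace = 3.
The 2 variables Nate and Kira are confined to {4, 6}, which locks those values in; drop them from Mona, Frank, Priya.
Jack and Priya share exactly the 2 values {2, 8}; by pigeonhole those values go to them, so strike 2, 8 from Omar.
That leaves Omar = 1. Remove 1 from Frank.
No further eliminations apply; Nate can still be any of 4, 6.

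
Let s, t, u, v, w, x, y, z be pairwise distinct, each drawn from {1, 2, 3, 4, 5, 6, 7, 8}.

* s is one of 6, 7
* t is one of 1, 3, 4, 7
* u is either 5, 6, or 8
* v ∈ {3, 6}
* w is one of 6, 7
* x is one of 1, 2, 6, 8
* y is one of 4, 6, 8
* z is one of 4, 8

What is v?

3

Among the 8 variables, 2 fits only x (and all 8 values in {1, 2, 3, 4, 5, 6, 7, 8} must be used), so x = 2.
The 7 still-open variables together cover exactly {1, 3, 4, 5, 6, 7, 8} — 7 values for 7 variables — and 1 appears only in t's list, so t = 1.
Among the 6 still-open variables, 3 fits only v (and all 6 values in {3, 4, 5, 6, 7, 8} must be used), so v = 3.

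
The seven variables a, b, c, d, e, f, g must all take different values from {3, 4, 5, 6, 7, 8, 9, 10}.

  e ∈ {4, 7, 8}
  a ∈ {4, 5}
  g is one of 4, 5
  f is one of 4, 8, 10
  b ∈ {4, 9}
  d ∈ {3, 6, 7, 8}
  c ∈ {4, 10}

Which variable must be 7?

e

The 2 variables a and g are confined to {4, 5}, which locks those values in; drop them from b, c, e, f.
b has just one choice, so b = 9.
c's domain is down to {10}, so c = 10. Eliminate 10 elsewhere: f.
That leaves f = 8. Remove 8 from d, e.
So 7 goes to e.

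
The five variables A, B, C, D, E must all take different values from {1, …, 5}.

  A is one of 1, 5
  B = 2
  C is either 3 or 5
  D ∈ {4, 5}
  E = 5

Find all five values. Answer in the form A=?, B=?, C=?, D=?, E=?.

B must be 2 (only option left).
E's domain is down to {5}, so E = 5. So A, C, D can't be 5.
A must be 1 (only option left).
C has just one choice, so C = 3.
D has just one choice, so D = 4.

A=1, B=2, C=3, D=4, E=5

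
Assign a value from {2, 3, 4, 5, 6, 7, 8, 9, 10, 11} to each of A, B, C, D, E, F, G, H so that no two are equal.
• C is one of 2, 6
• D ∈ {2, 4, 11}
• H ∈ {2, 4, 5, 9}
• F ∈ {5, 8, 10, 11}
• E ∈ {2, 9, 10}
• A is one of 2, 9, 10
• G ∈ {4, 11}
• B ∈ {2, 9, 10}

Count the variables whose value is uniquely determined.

Among the 8 variables, 6 fits only C (and all 8 values in {2, 4, 5, 6, 8, 9, 10, 11} must be used), so C = 6.
The 7 still-open variables together cover exactly {2, 4, 5, 8, 9, 10, 11} — 7 values for 7 variables — and 8 appears only in F's list, so F = 8.
The 6 still-open variables together cover exactly {2, 4, 5, 9, 10, 11} — 6 values for 6 variables — and 5 appears only in H's list, so H = 5.
A, B, E between them cover only {2, 9, 10} — a naked triple. Remove those values from D.
Determined: C=6, F=8, H=5. The other variables each still have more than one consistent value. That makes 3.

3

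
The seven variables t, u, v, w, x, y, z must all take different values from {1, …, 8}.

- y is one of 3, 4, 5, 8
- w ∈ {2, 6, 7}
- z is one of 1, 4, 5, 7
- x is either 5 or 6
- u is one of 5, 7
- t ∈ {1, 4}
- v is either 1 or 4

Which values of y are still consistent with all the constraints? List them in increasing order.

The 2 variables t and v are confined to {1, 4}, which locks those values in; drop them from y, z.
The 2 variables u and z are confined to {5, 7}, which locks those values in; drop them from w, x, y.
x has just one choice, so x = 6. Strike 6 from w.
w must be 2 (only option left).
No further eliminations apply; y can still be any of 3, 8.

3, 8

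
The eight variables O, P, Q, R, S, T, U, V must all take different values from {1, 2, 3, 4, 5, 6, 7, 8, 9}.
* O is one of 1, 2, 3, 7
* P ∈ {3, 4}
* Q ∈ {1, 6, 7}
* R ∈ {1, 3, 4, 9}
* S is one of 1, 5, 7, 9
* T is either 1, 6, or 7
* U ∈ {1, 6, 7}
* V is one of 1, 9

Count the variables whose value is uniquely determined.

Among the 8 variables, 2 fits only O (and all 8 values in {1, 2, 3, 4, 5, 6, 7, 9} must be used), so O = 2.
The 7 still-open variables together cover exactly {1, 3, 4, 5, 6, 7, 9} — 7 values for 7 variables — and 5 appears only in S's list, so S = 5.
Q, T, U share exactly the 3 values {1, 6, 7}; by pigeonhole those values go to them, so strike 1, 6, 7 from R, V.
V must be 9 (only option left). Remove 9 from R.
Determined: O=2, S=5, V=9. The other variables each still have more than one consistent value. That makes 3.

3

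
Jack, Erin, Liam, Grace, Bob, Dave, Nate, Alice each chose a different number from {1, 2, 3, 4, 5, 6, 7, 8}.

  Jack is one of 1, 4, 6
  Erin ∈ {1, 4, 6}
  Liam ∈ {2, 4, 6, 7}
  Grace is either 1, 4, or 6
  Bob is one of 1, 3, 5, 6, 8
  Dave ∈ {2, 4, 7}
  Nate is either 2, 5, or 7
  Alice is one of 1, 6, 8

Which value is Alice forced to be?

The 8 variables draw from only 8 values {1, 2, 3, 4, 5, 6, 7, 8}, so each is used; only Bob can be 3, hence Bob = 3.
The 7 still-open variables draw from only 7 values {1, 2, 4, 5, 6, 7, 8}, so each is used; only Nate can be 5, hence Nate = 5.
The 6 still-open variables together cover exactly {1, 2, 4, 6, 7, 8} — 6 values for 6 variables — and 8 appears only in Alice's list, so Alice = 8.

8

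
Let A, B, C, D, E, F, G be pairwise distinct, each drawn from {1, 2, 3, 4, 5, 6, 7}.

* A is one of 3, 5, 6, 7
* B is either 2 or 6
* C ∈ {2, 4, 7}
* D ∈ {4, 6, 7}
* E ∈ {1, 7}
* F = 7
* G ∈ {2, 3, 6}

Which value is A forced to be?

5

F has just one choice, so F = 7. Strike 7 from A, C, D, E.
E must be 1 (only option left).
Among the 5 still-open variables, 5 fits only A (and all 5 values in {2, 3, 4, 5, 6} must be used), so A = 5.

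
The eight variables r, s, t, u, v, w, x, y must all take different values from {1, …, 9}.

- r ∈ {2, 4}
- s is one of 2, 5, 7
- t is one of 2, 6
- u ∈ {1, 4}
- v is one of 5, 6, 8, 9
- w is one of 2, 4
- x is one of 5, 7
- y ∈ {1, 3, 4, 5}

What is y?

r and w share exactly the 2 values {2, 4}; by pigeonhole those values go to them, so strike 2, 4 from s, t, u, y.
t's domain is down to {6}, so t = 6. Strike 6 from v.
That leaves u = 1. Eliminate 1 elsewhere: y.
s and x between them cover only {5, 7} — a naked pair. Remove those values from v, y.
So y = 3.

3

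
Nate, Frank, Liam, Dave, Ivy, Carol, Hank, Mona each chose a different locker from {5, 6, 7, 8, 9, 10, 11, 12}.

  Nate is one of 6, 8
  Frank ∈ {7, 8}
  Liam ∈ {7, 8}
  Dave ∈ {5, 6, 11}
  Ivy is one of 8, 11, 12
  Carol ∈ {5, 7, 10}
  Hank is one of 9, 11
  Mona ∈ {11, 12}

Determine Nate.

6

Among the 8 variables, 9 fits only Hank (and all 8 values in {5, 6, 7, 8, 9, 10, 11, 12} must be used), so Hank = 9.
Among the 7 still-open variables, 10 fits only Carol (and all 7 values in {5, 6, 7, 8, 10, 11, 12} must be used), so Carol = 10.
The 6 still-open variables together cover exactly {5, 6, 7, 8, 11, 12} — 6 values for 6 variables — and 5 appears only in Dave's list, so Dave = 5.
The 5 still-open variables together cover exactly {6, 7, 8, 11, 12} — 5 values for 5 variables — and 6 appears only in Nate's list, so Nate = 6.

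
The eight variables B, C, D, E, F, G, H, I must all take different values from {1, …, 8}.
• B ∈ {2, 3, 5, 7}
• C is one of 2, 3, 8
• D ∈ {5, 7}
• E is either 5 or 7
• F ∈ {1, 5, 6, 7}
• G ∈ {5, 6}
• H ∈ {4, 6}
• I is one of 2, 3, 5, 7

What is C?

8

Among the 8 variables, 1 fits only F (and all 8 values in {1, 2, 3, 4, 5, 6, 7, 8} must be used), so F = 1.
The 7 still-open variables together cover exactly {2, 3, 4, 5, 6, 7, 8} — 7 values for 7 variables — and 4 appears only in H's list, so H = 4.
The 6 still-open variables together cover exactly {2, 3, 5, 6, 7, 8} — 6 values for 6 variables — and 6 appears only in G's list, so G = 6.
The 5 still-open variables together cover exactly {2, 3, 5, 7, 8} — 5 values for 5 variables — and 8 appears only in C's list, so C = 8.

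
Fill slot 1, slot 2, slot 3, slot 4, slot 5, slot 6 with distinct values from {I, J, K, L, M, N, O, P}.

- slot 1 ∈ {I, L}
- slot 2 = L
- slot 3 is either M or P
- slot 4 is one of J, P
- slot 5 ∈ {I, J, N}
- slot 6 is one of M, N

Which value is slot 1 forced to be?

I

slot 2's domain is down to {L}, so slot 2 = L. Remove L from slot 1.
So slot 1 = I.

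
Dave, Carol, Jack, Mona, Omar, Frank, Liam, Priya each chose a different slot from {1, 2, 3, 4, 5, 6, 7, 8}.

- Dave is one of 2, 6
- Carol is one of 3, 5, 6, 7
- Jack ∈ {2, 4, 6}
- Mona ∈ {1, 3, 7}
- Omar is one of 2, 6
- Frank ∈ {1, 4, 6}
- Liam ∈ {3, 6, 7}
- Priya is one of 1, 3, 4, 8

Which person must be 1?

Frank

Among the 8 variables, 5 fits only Carol (and all 8 values in {1, 2, 3, 4, 5, 6, 7, 8} must be used), so Carol = 5.
The 7 still-open variables draw from only 7 values {1, 2, 3, 4, 6, 7, 8}, so each is used; only Priya can be 8, hence Priya = 8.
Dave and Omar between them cover only {2, 6} — a naked pair. Remove those values from Jack, Frank, Liam.
Jack's domain is down to {4}, so Jack = 4. Strike 4 from Frank.
So 1 goes to Frank.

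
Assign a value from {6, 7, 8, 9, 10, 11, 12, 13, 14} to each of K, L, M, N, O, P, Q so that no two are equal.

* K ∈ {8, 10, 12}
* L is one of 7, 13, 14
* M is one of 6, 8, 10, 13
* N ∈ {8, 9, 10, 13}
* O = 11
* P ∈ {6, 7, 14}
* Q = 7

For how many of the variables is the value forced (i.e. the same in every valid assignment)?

2

O's domain is down to {11}, so O = 11.
Q must be 7 (only option left). Eliminate 7 elsewhere: L, P.
Determined: O=11, Q=7. The other variables each still have more than one consistent value. That makes 2.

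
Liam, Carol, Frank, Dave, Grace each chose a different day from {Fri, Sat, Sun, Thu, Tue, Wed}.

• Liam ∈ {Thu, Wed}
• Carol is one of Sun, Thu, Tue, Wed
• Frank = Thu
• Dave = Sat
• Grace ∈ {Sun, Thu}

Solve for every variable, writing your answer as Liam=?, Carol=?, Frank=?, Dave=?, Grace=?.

Frank must be Thu (only option left). Remove Thu from Liam, Carol, Grace.
Dave must be Sat (only option left).
Grace's domain is down to {Sun}, so Grace = Sun. Strike Sun from Carol.
Liam's domain is down to {Wed}, so Liam = Wed. Remove Wed from Carol.
Carol's domain is down to {Tue}, so Carol = Tue.

Liam=Wed, Carol=Tue, Frank=Thu, Dave=Sat, Grace=Sun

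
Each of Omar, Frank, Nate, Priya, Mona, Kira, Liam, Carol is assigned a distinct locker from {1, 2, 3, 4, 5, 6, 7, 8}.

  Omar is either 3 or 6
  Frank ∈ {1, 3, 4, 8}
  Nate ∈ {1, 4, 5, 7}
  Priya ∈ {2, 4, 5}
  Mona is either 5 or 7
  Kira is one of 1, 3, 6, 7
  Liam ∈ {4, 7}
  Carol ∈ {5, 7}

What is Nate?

1

The 8 variables draw from only 8 values {1, 2, 3, 4, 5, 6, 7, 8}, so each is used; only Priya can be 2, hence Priya = 2.
Among the 7 still-open variables, 8 fits only Frank (and all 7 values in {1, 3, 4, 5, 6, 7, 8} must be used), so Frank = 8.
Mona and Carol between them cover only {5, 7} — a naked pair. Remove those values from Nate, Kira, Liam.
That leaves Liam = 4. So Nate can't be 4.
So Nate = 1.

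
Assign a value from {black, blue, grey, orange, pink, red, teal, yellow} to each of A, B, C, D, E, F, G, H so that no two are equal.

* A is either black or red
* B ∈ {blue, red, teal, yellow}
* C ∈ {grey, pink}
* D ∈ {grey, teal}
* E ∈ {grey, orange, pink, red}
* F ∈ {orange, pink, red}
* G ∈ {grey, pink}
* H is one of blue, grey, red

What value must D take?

teal

Among the 8 variables, black fits only A (and all 8 values in {black, blue, grey, orange, pink, red, teal, yellow} must be used), so A = black.
Among the 7 still-open variables, yellow fits only B (and all 7 values in {blue, grey, orange, pink, red, teal, yellow} must be used), so B = yellow.
The 6 still-open variables draw from only 6 values {blue, grey, orange, pink, red, teal}, so each is used; only H can be blue, hence H = blue.
The 5 still-open variables together cover exactly {grey, orange, pink, red, teal} — 5 values for 5 variables — and teal appears only in D's list, so D = teal.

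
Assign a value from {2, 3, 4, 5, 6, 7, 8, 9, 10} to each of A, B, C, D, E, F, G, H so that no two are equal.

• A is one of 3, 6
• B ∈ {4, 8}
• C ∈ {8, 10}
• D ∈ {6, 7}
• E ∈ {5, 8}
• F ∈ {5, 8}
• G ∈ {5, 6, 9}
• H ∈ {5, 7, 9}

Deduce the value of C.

The 8 variables together cover exactly {3, 4, 5, 6, 7, 8, 9, 10} — 8 values for 8 variables — and 3 appears only in A's list, so A = 3.
The 7 still-open variables together cover exactly {4, 5, 6, 7, 8, 9, 10} — 7 values for 7 variables — and 4 appears only in B's list, so B = 4.
Among the 6 still-open variables, 10 fits only C (and all 6 values in {5, 6, 7, 8, 9, 10} must be used), so C = 10.

10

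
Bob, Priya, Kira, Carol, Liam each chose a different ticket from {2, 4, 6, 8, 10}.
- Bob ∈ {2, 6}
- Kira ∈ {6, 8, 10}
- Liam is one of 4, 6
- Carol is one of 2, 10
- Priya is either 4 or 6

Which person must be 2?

Bob

The 5 variables draw from only 5 values {2, 4, 6, 8, 10}, so each is used; only Kira can be 8, hence Kira = 8.
Among the 4 still-open variables, 10 fits only Carol (and all 4 values in {2, 4, 6, 10} must be used), so Carol = 10.
Among the 3 still-open variables, 2 fits only Bob (and all 3 values in {2, 4, 6} must be used), so Bob = 2.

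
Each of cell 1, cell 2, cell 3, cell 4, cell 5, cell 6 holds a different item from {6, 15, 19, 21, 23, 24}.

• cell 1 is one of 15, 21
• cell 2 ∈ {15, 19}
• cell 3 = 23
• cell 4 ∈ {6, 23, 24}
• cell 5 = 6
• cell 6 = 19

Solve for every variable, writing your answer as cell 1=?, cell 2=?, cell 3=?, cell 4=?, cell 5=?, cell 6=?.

cell 3 has just one choice, so cell 3 = 23. So cell 4 can't be 23.
That leaves cell 5 = 6. Strike 6 from cell 4.
That leaves cell 6 = 19. Eliminate 19 elsewhere: cell 2.
cell 2 has just one choice, so cell 2 = 15. So cell 1 can't be 15.
cell 4 must be 24 (only option left).
cell 1 must be 21 (only option left).

cell 1=21, cell 2=15, cell 3=23, cell 4=24, cell 5=6, cell 6=19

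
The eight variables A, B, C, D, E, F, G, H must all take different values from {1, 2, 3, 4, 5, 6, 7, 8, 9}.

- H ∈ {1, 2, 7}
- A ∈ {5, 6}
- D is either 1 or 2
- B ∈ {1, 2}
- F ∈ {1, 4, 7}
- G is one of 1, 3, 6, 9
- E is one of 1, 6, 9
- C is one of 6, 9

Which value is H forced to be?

7

The 8 variables draw from only 8 values {1, 2, 3, 4, 5, 6, 7, 9}, so each is used; only G can be 3, hence G = 3.
The 7 still-open variables together cover exactly {1, 2, 4, 5, 6, 7, 9} — 7 values for 7 variables — and 4 appears only in F's list, so F = 4.
Among the 6 still-open variables, 5 fits only A (and all 6 values in {1, 2, 5, 6, 7, 9} must be used), so A = 5.
The 5 still-open variables draw from only 5 values {1, 2, 6, 7, 9}, so each is used; only H can be 7, hence H = 7.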